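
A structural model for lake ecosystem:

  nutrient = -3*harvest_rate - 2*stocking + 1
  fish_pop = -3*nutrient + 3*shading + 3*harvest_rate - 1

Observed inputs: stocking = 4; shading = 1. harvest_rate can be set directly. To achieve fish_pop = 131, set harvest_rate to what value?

Substituting into the nutrient equation gives nutrient = -3*harvest_rate - 7.
So fish_pop = 12*harvest_rate + 23.
Solve 12*harvest_rate + 23 = 131: harvest_rate = (131 - 23) / 12 = 9.

harvest_rate = 9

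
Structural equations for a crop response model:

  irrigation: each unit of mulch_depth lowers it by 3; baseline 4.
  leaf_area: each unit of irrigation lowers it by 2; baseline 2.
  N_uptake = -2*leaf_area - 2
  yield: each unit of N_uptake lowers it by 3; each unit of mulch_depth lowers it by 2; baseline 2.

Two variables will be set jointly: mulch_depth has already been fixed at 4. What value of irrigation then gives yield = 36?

irrigation = -2

With mulch_depth held at 4:
Intervening on irrigation fixes its value directly, overriding its dependence on mulch_depth.
Substituting into the N_uptake equation gives N_uptake = 4*irrigation - 6.
Substituting into the yield equation gives yield = -12*irrigation + 12.
Solve -12*irrigation + 12 = 36: irrigation = (36 - 12) / -12 = -2.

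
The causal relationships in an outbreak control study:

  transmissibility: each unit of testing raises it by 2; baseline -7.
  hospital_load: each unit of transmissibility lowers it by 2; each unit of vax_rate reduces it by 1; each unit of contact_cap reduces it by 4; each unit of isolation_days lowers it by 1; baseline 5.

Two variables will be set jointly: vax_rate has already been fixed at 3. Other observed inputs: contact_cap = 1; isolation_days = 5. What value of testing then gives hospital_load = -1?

testing = 2

With vax_rate held at 3:
Substituting into the hospital_load equation gives hospital_load = -4*testing + 7.
Solve -4*testing + 7 = -1: testing = (-1 - 7) / -4 = 2.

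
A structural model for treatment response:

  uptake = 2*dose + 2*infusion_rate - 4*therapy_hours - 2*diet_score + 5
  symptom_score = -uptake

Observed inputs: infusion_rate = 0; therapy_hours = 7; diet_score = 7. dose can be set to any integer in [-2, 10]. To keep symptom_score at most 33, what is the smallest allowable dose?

Substituting into the uptake equation gives uptake = 2*dose - 37.
So symptom_score = -2*dose + 37.
Require -2*dose + 37 ≤ 33, so dose ≥ 2.
The smallest integer in [-2, 10] satisfying this is 2.

dose = 2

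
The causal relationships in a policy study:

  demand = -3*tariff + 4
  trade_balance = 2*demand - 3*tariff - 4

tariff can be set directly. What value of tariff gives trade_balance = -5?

tariff = 1

Substituting into the trade_balance equation gives trade_balance = -9*tariff + 4.
Solve -9*tariff + 4 = -5: tariff = (-5 - 4) / -9 = 1.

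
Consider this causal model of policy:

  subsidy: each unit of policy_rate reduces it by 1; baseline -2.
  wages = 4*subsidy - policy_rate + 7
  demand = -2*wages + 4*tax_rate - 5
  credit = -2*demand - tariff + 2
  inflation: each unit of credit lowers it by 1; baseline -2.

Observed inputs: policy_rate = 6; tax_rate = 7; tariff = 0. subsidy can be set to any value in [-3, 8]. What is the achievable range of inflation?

Intervening on subsidy fixes its value directly, overriding its dependence on policy_rate.
Substituting into the wages equation gives wages = 4*subsidy + 1.
So demand = -8*subsidy + 21.
Substituting into the credit equation gives credit = 16*subsidy - 40.
Substituting into the inflation equation gives inflation = -16*subsidy + 38.
Linear in subsidy, so extremes are at the endpoints: subsidy = -3 gives inflation = 86; subsidy = 8 gives inflation = -90.

-90 to 86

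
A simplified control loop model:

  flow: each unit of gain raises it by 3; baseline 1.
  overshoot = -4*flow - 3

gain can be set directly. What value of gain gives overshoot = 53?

gain = -5

Substituting into the overshoot equation gives overshoot = -12*gain - 7.
Solve -12*gain - 7 = 53: gain = (53 + 7) / -12 = -5.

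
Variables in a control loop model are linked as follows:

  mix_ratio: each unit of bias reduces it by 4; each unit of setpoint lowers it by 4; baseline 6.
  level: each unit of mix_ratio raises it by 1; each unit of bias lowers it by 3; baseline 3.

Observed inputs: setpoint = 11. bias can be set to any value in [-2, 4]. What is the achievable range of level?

-63 to -21

Substituting into the mix_ratio equation gives mix_ratio = -4*bias - 38.
So level = -7*bias - 35.
Linear in bias, so extremes are at the endpoints: bias = -2 gives level = -21; bias = 4 gives level = -63.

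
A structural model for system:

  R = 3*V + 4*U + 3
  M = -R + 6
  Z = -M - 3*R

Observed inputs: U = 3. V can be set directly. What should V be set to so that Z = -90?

Substituting into the R equation gives R = 3*V + 15.
M becomes -3*V - 9.
Substituting into the Z equation gives Z = -6*V - 36.
Solve -6*V - 36 = -90: V = (-90 + 36) / -6 = 9.

V = 9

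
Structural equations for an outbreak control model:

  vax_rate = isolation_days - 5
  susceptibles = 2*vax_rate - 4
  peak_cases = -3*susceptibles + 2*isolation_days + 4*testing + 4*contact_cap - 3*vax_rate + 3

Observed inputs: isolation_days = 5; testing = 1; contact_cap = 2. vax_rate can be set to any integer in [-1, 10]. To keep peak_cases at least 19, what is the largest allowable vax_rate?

Intervening on vax_rate fixes its value directly, overriding its dependence on isolation_days.
Substituting into the peak_cases equation gives peak_cases = -9*vax_rate + 37.
Require -9*vax_rate + 37 ≥ 19, so vax_rate ≤ 2.
The largest integer in [-1, 10] satisfying this is 2.

vax_rate = 2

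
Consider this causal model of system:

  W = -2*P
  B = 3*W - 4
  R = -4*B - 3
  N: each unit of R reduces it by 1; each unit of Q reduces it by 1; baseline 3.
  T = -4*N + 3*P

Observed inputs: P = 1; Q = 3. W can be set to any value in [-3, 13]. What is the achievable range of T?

Intervening on W fixes its value directly, overriding its dependence on P.
Substituting into the R equation gives R = -12*W + 13.
This gives N = 12*W - 13.
Substituting into the T equation gives T = -48*W + 55.
Linear in W, so extremes are at the endpoints: W = -3 gives T = 199; W = 13 gives T = -569.

-569 to 199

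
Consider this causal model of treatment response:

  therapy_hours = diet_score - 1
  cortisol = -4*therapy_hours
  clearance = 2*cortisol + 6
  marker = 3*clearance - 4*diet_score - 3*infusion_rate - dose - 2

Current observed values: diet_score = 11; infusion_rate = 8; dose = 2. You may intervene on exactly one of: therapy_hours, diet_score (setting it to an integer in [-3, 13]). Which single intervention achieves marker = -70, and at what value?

set diet_score = 3

Intervening on therapy_hours: marker = -24*therapy_hours - 54. Reaching -70 requires therapy_hours = 2/3, not an integer.
Intervening on diet_score: with other inputs at their observed values, marker = -28*diet_score + 14. Solving for -70 gives diet_score = 3, within [-3, 13].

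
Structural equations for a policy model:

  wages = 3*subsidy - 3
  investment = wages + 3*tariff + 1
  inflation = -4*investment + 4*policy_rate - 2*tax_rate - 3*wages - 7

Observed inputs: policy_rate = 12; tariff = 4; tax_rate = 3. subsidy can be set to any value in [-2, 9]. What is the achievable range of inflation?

Substituting into the investment equation gives investment = 3*subsidy + 10.
Substituting into the inflation equation gives inflation = -21*subsidy + 4.
Linear in subsidy, so extremes are at the endpoints: subsidy = -2 gives inflation = 46; subsidy = 9 gives inflation = -185.

-185 to 46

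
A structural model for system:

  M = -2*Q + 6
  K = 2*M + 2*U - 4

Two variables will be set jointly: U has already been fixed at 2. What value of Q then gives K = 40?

Q = -7

With U held at 2:
Substituting into the K equation gives K = -4*Q + 12.
Solve -4*Q + 12 = 40: Q = (40 - 12) / -4 = -7.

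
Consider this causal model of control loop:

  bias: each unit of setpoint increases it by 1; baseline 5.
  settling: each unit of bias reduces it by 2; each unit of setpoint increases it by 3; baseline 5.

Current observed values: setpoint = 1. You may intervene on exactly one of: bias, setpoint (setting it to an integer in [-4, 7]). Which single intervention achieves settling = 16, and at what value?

set bias = -4

Intervening on bias: with other inputs at their observed values, settling = -2*bias + 8. Solving for 16 gives bias = -4, within [-4, 7].
Intervening on setpoint: settling = setpoint - 5. Reaching 16 requires setpoint = 21, outside [-4, 7].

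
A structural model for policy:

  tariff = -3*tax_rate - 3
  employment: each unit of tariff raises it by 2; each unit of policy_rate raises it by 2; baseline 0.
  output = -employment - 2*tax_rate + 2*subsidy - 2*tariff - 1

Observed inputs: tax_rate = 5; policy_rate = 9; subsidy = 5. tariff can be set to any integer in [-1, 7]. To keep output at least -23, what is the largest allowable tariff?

tariff = 1

Intervening on tariff fixes its value directly, overriding its dependence on tax_rate.
Substituting into the employment equation gives employment = 2*tariff + 18.
Substituting into the output equation gives output = -4*tariff - 19.
Require -4*tariff - 19 ≥ -23, so tariff ≤ 1.
The largest integer in [-1, 7] satisfying this is 1.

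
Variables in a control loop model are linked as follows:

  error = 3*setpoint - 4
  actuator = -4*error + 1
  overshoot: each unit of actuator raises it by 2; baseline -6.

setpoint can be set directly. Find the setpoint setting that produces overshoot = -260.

setpoint = 12

Substituting into the actuator equation gives actuator = -12*setpoint + 17.
Substituting into the overshoot equation gives overshoot = -24*setpoint + 28.
Solve -24*setpoint + 28 = -260: setpoint = (-260 - 28) / -24 = 12.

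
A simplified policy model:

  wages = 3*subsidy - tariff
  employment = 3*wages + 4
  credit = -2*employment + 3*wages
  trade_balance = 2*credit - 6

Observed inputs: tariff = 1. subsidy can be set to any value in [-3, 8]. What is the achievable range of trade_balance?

-160 to 38

Substituting into the wages equation gives wages = 3*subsidy - 1.
Substituting into the employment equation gives employment = 9*subsidy + 1.
So credit = -9*subsidy - 5.
This gives trade_balance = -18*subsidy - 16.
Linear in subsidy, so extremes are at the endpoints: subsidy = -3 gives trade_balance = 38; subsidy = 8 gives trade_balance = -160.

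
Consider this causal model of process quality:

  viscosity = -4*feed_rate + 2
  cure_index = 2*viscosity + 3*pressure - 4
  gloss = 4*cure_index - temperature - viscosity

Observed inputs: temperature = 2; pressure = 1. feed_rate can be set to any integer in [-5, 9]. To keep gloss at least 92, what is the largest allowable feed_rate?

Substituting into the cure_index equation gives cure_index = -8*feed_rate + 3.
So gloss = -28*feed_rate + 8.
Require -28*feed_rate + 8 ≥ 92, so feed_rate ≤ -3.
The largest integer in [-5, 9] satisfying this is -3.

feed_rate = -3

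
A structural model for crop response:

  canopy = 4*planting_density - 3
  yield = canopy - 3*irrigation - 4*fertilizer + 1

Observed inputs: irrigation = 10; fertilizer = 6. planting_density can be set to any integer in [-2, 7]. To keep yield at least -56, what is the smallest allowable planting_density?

planting_density = 0

Substituting into the yield equation gives yield = 4*planting_density - 56.
Require 4*planting_density - 56 ≥ -56, so planting_density ≥ 0.
The smallest integer in [-2, 7] satisfying this is 0.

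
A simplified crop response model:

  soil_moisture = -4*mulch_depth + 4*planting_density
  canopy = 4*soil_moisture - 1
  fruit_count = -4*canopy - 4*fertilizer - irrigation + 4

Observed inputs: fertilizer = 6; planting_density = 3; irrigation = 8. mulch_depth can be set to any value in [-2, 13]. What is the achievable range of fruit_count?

Substituting into the soil_moisture equation gives soil_moisture = -4*mulch_depth + 12.
Substituting into the canopy equation gives canopy = -16*mulch_depth + 47.
So fruit_count = 64*mulch_depth - 216.
Linear in mulch_depth, so extremes are at the endpoints: mulch_depth = -2 gives fruit_count = -344; mulch_depth = 13 gives fruit_count = 616.

-344 to 616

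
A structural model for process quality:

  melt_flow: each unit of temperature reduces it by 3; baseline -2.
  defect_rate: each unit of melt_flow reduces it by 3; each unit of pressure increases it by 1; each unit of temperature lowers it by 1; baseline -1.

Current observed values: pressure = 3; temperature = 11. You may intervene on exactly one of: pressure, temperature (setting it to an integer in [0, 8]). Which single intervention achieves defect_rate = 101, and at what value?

set pressure = 8

Intervening on pressure: with other inputs at their observed values, defect_rate = pressure + 93. Solving for 101 gives pressure = 8, within [0, 8].
Intervening on temperature: defect_rate = 8*temperature + 8. Reaching 101 requires temperature = 93/8, not an integer.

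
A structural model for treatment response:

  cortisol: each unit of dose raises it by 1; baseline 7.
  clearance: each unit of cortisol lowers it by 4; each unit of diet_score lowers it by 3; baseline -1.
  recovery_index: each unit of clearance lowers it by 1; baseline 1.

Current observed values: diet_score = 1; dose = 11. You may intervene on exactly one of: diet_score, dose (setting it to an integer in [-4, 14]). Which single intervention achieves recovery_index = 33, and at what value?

set dose = 0

Intervening on diet_score: recovery_index = 3*diet_score + 74. Reaching 33 requires diet_score = -41/3, not an integer.
Intervening on dose: with other inputs at their observed values, recovery_index = 4*dose + 33. Solving for 33 gives dose = 0, within [-4, 14].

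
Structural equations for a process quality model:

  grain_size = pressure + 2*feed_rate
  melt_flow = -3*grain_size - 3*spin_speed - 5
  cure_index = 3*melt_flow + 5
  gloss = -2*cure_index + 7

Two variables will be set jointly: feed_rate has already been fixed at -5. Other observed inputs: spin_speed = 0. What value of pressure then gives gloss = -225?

pressure = -4

With feed_rate held at -5:
Substituting into the grain_size equation gives grain_size = pressure - 10.
Substituting into the melt_flow equation gives melt_flow = -3*pressure + 25.
cure_index becomes -9*pressure + 80.
This gives gloss = 18*pressure - 153.
Solve 18*pressure - 153 = -225: pressure = (-225 + 153) / 18 = -4.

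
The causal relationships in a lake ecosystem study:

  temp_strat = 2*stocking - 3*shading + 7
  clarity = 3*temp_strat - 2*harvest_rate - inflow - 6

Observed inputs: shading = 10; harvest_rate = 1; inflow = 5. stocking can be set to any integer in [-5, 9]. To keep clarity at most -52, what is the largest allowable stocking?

Substituting into the temp_strat equation gives temp_strat = 2*stocking - 23.
Substituting into the clarity equation gives clarity = 6*stocking - 82.
Require 6*stocking - 82 ≤ -52, so stocking ≤ 5.
The largest integer in [-5, 9] satisfying this is 5.

stocking = 5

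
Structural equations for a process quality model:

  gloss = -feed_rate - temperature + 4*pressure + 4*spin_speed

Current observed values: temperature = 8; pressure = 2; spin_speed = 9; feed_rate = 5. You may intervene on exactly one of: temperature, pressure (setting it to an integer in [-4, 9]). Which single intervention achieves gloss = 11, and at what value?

Intervening on temperature: gloss = -temperature + 39. Reaching 11 requires temperature = 28, outside [-4, 9].
Intervening on pressure: with other inputs at their observed values, gloss = 4*pressure + 23. Solving for 11 gives pressure = -3, within [-4, 9].

set pressure = -3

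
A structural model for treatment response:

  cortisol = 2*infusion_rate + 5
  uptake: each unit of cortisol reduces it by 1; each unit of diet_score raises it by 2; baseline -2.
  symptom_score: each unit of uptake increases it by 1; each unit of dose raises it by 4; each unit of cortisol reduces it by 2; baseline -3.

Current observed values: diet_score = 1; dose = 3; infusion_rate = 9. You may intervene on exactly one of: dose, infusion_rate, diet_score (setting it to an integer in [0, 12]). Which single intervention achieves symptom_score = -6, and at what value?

set infusion_rate = 0

Intervening on dose: symptom_score = 4*dose - 72. Reaching -6 requires dose = 33/2, not an integer.
Intervening on infusion_rate: with other inputs at their observed values, symptom_score = -6*infusion_rate - 6. Solving for -6 gives infusion_rate = 0, within [0, 12].
Intervening on diet_score: symptom_score = 2*diet_score - 62. Reaching -6 requires diet_score = 28, outside [0, 12].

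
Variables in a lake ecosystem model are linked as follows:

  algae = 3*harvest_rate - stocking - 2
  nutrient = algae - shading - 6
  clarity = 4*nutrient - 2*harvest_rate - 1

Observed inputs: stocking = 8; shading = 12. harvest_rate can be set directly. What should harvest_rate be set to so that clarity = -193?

harvest_rate = -8

Substituting into the algae equation gives algae = 3*harvest_rate - 10.
This gives nutrient = 3*harvest_rate - 28.
Substituting into the clarity equation gives clarity = 10*harvest_rate - 113.
Solve 10*harvest_rate - 113 = -193: harvest_rate = (-193 + 113) / 10 = -8.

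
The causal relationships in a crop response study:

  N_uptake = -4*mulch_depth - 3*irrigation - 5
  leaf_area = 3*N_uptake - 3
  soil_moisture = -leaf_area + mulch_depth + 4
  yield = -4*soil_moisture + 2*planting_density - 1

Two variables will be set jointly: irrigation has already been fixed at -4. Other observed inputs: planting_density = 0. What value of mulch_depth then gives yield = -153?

With irrigation held at -4:
Substituting into the N_uptake equation gives N_uptake = -4*mulch_depth + 7.
leaf_area becomes -12*mulch_depth + 18.
Substituting into the soil_moisture equation gives soil_moisture = 13*mulch_depth - 14.
Substituting into the yield equation gives yield = -52*mulch_depth + 55.
Solve -52*mulch_depth + 55 = -153: mulch_depth = (-153 - 55) / -52 = 4.

mulch_depth = 4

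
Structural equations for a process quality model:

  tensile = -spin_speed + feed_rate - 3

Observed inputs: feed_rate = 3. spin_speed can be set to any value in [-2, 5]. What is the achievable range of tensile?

Substituting into the tensile equation gives tensile = -spin_speed.
Linear in spin_speed, so extremes are at the endpoints: spin_speed = -2 gives tensile = 2; spin_speed = 5 gives tensile = -5.

-5 to 2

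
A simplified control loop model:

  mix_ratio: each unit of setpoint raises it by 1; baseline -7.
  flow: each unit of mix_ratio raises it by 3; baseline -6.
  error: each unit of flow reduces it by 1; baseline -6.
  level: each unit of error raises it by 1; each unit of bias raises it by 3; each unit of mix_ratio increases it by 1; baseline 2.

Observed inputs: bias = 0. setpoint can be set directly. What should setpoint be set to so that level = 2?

Substituting into the flow equation gives flow = 3*setpoint - 27.
So error = -3*setpoint + 21.
So level = -2*setpoint + 16.
Solve -2*setpoint + 16 = 2: setpoint = (2 - 16) / -2 = 7.

setpoint = 7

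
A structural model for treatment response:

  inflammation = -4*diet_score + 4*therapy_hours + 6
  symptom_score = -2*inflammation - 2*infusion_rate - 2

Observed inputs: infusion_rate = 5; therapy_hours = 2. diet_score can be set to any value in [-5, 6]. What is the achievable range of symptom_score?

Substituting into the inflammation equation gives inflammation = -4*diet_score + 14.
This gives symptom_score = 8*diet_score - 40.
Linear in diet_score, so extremes are at the endpoints: diet_score = -5 gives symptom_score = -80; diet_score = 6 gives symptom_score = 8.

-80 to 8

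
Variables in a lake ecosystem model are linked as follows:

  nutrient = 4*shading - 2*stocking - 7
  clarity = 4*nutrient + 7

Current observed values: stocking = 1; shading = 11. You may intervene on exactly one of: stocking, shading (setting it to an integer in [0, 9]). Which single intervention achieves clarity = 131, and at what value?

set stocking = 3

Intervening on stocking: with other inputs at their observed values, clarity = -8*stocking + 155. Solving for 131 gives stocking = 3, within [0, 9].
Intervening on shading: clarity = 16*shading - 29. Reaching 131 requires shading = 10, outside [0, 9].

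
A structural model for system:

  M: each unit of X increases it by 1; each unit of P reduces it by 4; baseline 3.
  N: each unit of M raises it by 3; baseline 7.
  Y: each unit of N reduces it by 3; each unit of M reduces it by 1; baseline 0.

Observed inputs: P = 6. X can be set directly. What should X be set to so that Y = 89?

Substituting into the M equation gives M = X - 21.
Substituting into the N equation gives N = 3*X - 56.
Y becomes -10*X + 189.
Solve -10*X + 189 = 89: X = (89 - 189) / -10 = 10.

X = 10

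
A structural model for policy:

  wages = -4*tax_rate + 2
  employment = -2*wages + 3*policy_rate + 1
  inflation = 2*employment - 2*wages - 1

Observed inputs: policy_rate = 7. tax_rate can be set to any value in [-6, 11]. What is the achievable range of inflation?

Substituting into the employment equation gives employment = 8*tax_rate + 18.
Substituting into the inflation equation gives inflation = 24*tax_rate + 31.
Linear in tax_rate, so extremes are at the endpoints: tax_rate = -6 gives inflation = -113; tax_rate = 11 gives inflation = 295.

-113 to 295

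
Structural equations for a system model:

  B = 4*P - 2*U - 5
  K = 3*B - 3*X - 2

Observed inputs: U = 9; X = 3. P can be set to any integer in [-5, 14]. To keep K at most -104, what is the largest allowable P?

P = -2

Substituting into the B equation gives B = 4*P - 23.
Substituting into the K equation gives K = 12*P - 80.
Require 12*P - 80 ≤ -104, so P ≤ -2.
The largest integer in [-5, 14] satisfying this is -2.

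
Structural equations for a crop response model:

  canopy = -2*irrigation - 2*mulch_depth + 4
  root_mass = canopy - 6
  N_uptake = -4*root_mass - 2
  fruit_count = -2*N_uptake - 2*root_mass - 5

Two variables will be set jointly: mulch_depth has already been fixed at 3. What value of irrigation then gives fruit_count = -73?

irrigation = 2

With mulch_depth held at 3:
Substituting into the canopy equation gives canopy = -2*irrigation - 2.
This gives root_mass = -2*irrigation - 8.
Substituting into the N_uptake equation gives N_uptake = 8*irrigation + 30.
Substituting into the fruit_count equation gives fruit_count = -12*irrigation - 49.
Solve -12*irrigation - 49 = -73: irrigation = (-73 + 49) / -12 = 2.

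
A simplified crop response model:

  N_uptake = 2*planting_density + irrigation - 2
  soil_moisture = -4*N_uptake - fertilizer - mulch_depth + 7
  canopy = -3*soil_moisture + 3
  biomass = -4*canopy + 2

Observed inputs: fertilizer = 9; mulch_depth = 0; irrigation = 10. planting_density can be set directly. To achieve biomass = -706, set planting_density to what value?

planting_density = 3

Substituting into the N_uptake equation gives N_uptake = 2*planting_density + 8.
So soil_moisture = -8*planting_density - 34.
So canopy = 24*planting_density + 105.
biomass becomes -96*planting_density - 418.
Solve -96*planting_density - 418 = -706: planting_density = (-706 + 418) / -96 = 3.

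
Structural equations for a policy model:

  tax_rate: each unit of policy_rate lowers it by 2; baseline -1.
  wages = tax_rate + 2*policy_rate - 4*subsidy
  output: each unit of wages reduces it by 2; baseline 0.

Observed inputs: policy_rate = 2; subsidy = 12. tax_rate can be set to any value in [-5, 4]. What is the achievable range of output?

Intervening on tax_rate fixes its value directly, overriding its dependence on policy_rate.
Substituting into the wages equation gives wages = tax_rate - 44.
So output = -2*tax_rate + 88.
Linear in tax_rate, so extremes are at the endpoints: tax_rate = -5 gives output = 98; tax_rate = 4 gives output = 80.

80 to 98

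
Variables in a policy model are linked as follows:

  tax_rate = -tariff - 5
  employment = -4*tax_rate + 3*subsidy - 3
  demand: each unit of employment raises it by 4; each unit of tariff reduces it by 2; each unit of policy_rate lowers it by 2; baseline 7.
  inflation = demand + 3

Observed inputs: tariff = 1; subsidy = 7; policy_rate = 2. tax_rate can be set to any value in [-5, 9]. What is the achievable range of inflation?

-68 to 156

Intervening on tax_rate fixes its value directly, overriding its dependence on tariff.
Substituting into the employment equation gives employment = -4*tax_rate + 18.
This gives demand = -16*tax_rate + 73.
inflation becomes -16*tax_rate + 76.
Linear in tax_rate, so extremes are at the endpoints: tax_rate = -5 gives inflation = 156; tax_rate = 9 gives inflation = -68.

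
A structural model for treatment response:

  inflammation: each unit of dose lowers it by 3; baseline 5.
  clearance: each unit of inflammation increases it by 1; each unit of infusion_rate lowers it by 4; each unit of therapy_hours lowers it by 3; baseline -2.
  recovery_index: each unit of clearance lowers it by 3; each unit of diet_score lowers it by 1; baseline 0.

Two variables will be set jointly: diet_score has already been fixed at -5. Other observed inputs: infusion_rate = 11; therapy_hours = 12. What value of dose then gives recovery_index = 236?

With diet_score held at -5:
Substituting into the clearance equation gives clearance = -3*dose - 77.
This gives recovery_index = 9*dose + 236.
Solve 9*dose + 236 = 236: dose = (236 - 236) / 9 = 0.

dose = 0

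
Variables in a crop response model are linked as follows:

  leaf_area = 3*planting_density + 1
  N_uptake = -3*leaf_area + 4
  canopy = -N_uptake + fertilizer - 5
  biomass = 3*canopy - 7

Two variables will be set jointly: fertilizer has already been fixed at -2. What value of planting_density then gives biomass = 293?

planting_density = 12

With fertilizer held at -2:
Substituting into the N_uptake equation gives N_uptake = -9*planting_density + 1.
Substituting into the canopy equation gives canopy = 9*planting_density - 8.
This gives biomass = 27*planting_density - 31.
Solve 27*planting_density - 31 = 293: planting_density = (293 + 31) / 27 = 12.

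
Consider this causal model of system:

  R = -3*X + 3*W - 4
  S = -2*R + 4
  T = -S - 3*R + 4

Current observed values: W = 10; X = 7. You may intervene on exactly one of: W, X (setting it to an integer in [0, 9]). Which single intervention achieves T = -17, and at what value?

Intervening on W: T = -3*W + 25. Reaching -17 requires W = 14, outside [0, 9].
Intervening on X: with other inputs at their observed values, T = 3*X - 26. Solving for -17 gives X = 3, within [0, 9].

set X = 3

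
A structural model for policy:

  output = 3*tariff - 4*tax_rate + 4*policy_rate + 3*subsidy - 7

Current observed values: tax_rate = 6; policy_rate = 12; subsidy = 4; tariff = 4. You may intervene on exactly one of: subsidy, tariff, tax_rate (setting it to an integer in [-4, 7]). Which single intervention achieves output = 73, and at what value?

set tax_rate = -2

Intervening on subsidy: output = 3*subsidy + 29. Reaching 73 requires subsidy = 44/3, not an integer.
Intervening on tariff: output = 3*tariff + 29. Reaching 73 requires tariff = 44/3, not an integer.
Intervening on tax_rate: with other inputs at their observed values, output = -4*tax_rate + 65. Solving for 73 gives tax_rate = -2, within [-4, 7].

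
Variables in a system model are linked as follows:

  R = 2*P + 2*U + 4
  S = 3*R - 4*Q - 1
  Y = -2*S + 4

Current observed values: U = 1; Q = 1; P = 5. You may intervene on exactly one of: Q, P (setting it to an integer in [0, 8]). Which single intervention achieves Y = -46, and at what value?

set P = 2

Intervening on Q: Y = 8*Q - 90. Reaching -46 requires Q = 11/2, not an integer.
Intervening on P: with other inputs at their observed values, Y = -12*P - 22. Solving for -46 gives P = 2, within [0, 8].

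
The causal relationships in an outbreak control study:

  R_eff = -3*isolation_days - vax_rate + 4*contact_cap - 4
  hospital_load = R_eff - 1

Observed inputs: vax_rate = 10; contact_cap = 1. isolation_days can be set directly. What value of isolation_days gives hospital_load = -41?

Substituting into the R_eff equation gives R_eff = -3*isolation_days - 10.
Substituting into the hospital_load equation gives hospital_load = -3*isolation_days - 11.
Solve -3*isolation_days - 11 = -41: isolation_days = (-41 + 11) / -3 = 10.

isolation_days = 10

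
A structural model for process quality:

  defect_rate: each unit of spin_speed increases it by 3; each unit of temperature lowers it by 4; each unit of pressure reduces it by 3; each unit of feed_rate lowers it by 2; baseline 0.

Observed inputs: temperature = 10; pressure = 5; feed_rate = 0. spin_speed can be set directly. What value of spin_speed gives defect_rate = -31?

spin_speed = 8

Substituting into the defect_rate equation gives defect_rate = 3*spin_speed - 55.
Solve 3*spin_speed - 55 = -31: spin_speed = (-31 + 55) / 3 = 8.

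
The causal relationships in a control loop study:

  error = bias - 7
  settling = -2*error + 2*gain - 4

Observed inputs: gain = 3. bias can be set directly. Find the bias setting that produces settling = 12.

Substituting into the settling equation gives settling = -2*bias + 16.
Solve -2*bias + 16 = 12: bias = (12 - 16) / -2 = 2.

bias = 2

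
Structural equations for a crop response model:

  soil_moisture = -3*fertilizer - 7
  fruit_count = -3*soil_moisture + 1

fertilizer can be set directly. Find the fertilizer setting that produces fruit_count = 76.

fertilizer = 6

Substituting into the fruit_count equation gives fruit_count = 9*fertilizer + 22.
Solve 9*fertilizer + 22 = 76: fertilizer = (76 - 22) / 9 = 6.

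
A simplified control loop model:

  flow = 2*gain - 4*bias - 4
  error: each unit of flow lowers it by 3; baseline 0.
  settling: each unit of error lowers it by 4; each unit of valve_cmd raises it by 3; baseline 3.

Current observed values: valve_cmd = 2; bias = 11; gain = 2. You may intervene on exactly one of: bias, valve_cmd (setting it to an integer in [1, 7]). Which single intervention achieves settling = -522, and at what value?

Intervening on bias: settling = -48*bias + 9. Reaching -522 requires bias = 177/16, not an integer.
Intervening on valve_cmd: with other inputs at their observed values, settling = 3*valve_cmd - 525. Solving for -522 gives valve_cmd = 1, within [1, 7].

set valve_cmd = 1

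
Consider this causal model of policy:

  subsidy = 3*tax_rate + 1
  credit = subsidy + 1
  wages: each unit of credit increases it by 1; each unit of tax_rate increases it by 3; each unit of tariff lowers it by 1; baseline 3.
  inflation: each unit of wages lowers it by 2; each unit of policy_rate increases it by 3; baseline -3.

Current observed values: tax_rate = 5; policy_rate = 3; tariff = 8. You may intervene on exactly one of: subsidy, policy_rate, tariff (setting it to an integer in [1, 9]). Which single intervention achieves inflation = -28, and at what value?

set subsidy = 6

Intervening on subsidy: with other inputs at their observed values, inflation = -2*subsidy - 16. Solving for -28 gives subsidy = 6, within [1, 9].
Intervening on policy_rate: inflation = 3*policy_rate - 57. Reaching -28 requires policy_rate = 29/3, not an integer.
Intervening on tariff: inflation = 2*tariff - 64. Reaching -28 requires tariff = 18, outside [1, 9].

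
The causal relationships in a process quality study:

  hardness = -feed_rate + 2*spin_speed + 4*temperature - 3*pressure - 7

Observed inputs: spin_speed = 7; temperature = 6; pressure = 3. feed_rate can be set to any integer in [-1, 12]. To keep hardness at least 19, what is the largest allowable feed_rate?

feed_rate = 3

Substituting into the hardness equation gives hardness = -feed_rate + 22.
Require -feed_rate + 22 ≥ 19, so feed_rate ≤ 3.
The largest integer in [-1, 12] satisfying this is 3.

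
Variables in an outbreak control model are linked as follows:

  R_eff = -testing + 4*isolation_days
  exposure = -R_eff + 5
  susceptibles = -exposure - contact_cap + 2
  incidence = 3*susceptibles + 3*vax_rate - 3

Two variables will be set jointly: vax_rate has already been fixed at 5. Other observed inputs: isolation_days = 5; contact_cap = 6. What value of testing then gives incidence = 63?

testing = -6

With vax_rate held at 5:
Substituting into the R_eff equation gives R_eff = -testing + 20.
Substituting into the exposure equation gives exposure = testing - 15.
susceptibles becomes -testing + 11.
incidence becomes -3*testing + 45.
Solve -3*testing + 45 = 63: testing = (63 - 45) / -3 = -6.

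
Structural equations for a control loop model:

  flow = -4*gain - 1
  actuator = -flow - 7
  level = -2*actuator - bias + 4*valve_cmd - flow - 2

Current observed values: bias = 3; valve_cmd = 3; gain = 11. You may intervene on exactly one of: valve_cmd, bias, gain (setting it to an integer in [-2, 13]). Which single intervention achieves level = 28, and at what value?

Intervening on valve_cmd: level = 4*valve_cmd - 36. Reaching 28 requires valve_cmd = 16, outside [-2, 13].
Intervening on bias: level = -bias - 21. Reaching 28 requires bias = -49, outside [-2, 13].
Intervening on gain: with other inputs at their observed values, level = -4*gain + 20. Solving for 28 gives gain = -2, within [-2, 13].

set gain = -2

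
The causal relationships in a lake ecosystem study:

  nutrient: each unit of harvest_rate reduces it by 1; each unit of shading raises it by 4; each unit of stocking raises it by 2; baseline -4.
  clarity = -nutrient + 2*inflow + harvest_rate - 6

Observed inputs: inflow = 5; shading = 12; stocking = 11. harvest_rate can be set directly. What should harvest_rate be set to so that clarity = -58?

Substituting into the nutrient equation gives nutrient = -harvest_rate + 66.
So clarity = 2*harvest_rate - 62.
Solve 2*harvest_rate - 62 = -58: harvest_rate = (-58 + 62) / 2 = 2.

harvest_rate = 2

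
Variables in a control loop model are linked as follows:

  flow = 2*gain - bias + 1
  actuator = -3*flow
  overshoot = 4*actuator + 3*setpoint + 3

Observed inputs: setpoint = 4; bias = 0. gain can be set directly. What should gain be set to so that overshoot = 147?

Substituting into the flow equation gives flow = 2*gain + 1.
Substituting into the actuator equation gives actuator = -6*gain - 3.
This gives overshoot = -24*gain + 3.
Solve -24*gain + 3 = 147: gain = (147 - 3) / -24 = -6.

gain = -6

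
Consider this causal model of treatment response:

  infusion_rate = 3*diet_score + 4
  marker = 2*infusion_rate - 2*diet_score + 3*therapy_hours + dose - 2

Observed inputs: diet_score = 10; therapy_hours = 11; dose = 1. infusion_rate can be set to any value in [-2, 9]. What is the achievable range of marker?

Intervening on infusion_rate fixes its value directly, overriding its dependence on diet_score.
Substituting into the marker equation gives marker = 2*infusion_rate + 12.
Linear in infusion_rate, so extremes are at the endpoints: infusion_rate = -2 gives marker = 8; infusion_rate = 9 gives marker = 30.

8 to 30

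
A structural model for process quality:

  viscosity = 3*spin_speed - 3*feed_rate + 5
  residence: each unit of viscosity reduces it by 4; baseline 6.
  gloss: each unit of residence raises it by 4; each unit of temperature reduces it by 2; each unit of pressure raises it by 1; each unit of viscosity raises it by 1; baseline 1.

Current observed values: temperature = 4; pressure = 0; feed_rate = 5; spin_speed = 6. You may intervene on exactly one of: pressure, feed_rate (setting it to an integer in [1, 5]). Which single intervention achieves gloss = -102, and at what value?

set pressure = 1

Intervening on pressure: with other inputs at their observed values, gloss = pressure - 103. Solving for -102 gives pressure = 1, within [1, 5].
Intervening on feed_rate: gloss = 45*feed_rate - 328. Reaching -102 requires feed_rate = 226/45, not an integer.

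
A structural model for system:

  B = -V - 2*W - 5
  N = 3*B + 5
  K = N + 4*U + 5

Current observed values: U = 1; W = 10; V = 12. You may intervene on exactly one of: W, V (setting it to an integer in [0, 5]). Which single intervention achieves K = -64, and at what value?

set V = 1

Intervening on W: K = -6*W - 37. Reaching -64 requires W = 9/2, not an integer.
Intervening on V: with other inputs at their observed values, K = -3*V - 61. Solving for -64 gives V = 1, within [0, 5].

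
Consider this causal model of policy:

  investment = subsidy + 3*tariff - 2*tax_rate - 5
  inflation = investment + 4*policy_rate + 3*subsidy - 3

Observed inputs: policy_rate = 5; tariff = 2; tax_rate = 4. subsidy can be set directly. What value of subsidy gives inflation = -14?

subsidy = -6

Substituting into the investment equation gives investment = subsidy - 7.
inflation becomes 4*subsidy + 10.
Solve 4*subsidy + 10 = -14: subsidy = (-14 - 10) / 4 = -6.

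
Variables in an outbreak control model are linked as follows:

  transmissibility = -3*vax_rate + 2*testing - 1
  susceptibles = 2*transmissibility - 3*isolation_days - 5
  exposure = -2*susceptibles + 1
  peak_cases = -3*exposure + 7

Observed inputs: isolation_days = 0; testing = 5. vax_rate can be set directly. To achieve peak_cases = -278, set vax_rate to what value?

vax_rate = 10

Substituting into the transmissibility equation gives transmissibility = -3*vax_rate + 9.
So susceptibles = -6*vax_rate + 13.
This gives exposure = 12*vax_rate - 25.
Substituting into the peak_cases equation gives peak_cases = -36*vax_rate + 82.
Solve -36*vax_rate + 82 = -278: vax_rate = (-278 - 82) / -36 = 10.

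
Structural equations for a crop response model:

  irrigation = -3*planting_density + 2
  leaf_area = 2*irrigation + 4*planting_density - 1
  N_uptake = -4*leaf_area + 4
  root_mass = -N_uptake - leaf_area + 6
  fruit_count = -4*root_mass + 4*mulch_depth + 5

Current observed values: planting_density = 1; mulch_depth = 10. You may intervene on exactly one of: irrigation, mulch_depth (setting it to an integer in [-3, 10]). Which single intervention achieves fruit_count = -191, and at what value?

Intervening on irrigation: with other inputs at their observed values, fruit_count = -24*irrigation + 1. Solving for -191 gives irrigation = 8, within [-3, 10].
Intervening on mulch_depth: fruit_count = 4*mulch_depth - 15. Reaching -191 requires mulch_depth = -44, outside [-3, 10].

set irrigation = 8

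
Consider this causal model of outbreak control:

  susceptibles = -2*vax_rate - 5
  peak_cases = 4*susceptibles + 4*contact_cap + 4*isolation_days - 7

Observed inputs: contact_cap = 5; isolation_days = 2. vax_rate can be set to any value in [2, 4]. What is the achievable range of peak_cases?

-31 to -15

Substituting into the peak_cases equation gives peak_cases = -8*vax_rate + 1.
Linear in vax_rate, so extremes are at the endpoints: vax_rate = 2 gives peak_cases = -15; vax_rate = 4 gives peak_cases = -31.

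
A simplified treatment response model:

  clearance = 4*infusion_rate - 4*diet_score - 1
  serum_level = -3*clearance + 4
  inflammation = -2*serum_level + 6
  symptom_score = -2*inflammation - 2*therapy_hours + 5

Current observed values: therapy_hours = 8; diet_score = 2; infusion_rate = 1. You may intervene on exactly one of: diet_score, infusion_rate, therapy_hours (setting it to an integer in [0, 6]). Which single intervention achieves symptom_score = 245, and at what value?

Intervening on diet_score: with other inputs at their observed values, symptom_score = 48*diet_score - 43. Solving for 245 gives diet_score = 6, within [0, 6].
Intervening on infusion_rate: symptom_score = -48*infusion_rate + 101. Reaching 245 requires infusion_rate = -3, outside [0, 6].
Intervening on therapy_hours: symptom_score = -2*therapy_hours + 69. Reaching 245 requires therapy_hours = -88, outside [0, 6].

set diet_score = 6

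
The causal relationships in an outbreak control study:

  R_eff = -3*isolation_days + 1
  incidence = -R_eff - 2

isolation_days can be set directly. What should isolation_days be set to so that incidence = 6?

isolation_days = 3

Substituting into the incidence equation gives incidence = 3*isolation_days - 3.
Solve 3*isolation_days - 3 = 6: isolation_days = (6 + 3) / 3 = 3.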